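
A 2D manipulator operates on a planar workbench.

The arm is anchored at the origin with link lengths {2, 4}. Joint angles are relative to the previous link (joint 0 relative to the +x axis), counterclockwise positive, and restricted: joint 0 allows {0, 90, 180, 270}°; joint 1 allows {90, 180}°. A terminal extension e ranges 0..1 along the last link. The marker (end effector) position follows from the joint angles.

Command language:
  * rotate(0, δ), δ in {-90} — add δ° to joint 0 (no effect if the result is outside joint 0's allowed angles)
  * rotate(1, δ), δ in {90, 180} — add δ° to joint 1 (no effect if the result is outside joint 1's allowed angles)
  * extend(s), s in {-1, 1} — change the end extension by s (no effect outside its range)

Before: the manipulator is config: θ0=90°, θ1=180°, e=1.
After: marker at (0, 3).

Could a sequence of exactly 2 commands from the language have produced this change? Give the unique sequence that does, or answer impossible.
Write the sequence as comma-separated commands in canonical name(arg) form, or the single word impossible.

rotate(0, -90), rotate(0, -90)

begin: config: θ0=90°, θ1=180°, e=1
t=1 rotate(0, -90) ⇒ config: θ0=0°, θ1=180°, e=1
t=2 rotate(0, -90) ⇒ config: θ0=270°, θ1=180°, e=1
no other 2-command option fits: unique.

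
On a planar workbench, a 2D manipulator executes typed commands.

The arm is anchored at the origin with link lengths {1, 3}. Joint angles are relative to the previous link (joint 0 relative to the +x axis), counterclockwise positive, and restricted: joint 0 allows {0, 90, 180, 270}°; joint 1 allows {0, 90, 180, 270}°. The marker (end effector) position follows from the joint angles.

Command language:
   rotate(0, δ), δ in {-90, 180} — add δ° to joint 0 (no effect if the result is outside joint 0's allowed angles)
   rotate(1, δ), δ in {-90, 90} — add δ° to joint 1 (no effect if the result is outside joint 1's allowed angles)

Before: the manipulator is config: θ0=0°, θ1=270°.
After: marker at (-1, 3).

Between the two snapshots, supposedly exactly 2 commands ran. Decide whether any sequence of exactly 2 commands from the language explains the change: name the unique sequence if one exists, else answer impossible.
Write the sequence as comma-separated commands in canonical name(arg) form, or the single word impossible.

rotate(0, -90), rotate(0, -90)

initial: config: θ0=0°, θ1=270°
[1] after rotate(0, -90): config: θ0=270°, θ1=270°
[2] after rotate(0, -90): config: θ0=180°, θ1=270°
no other 2-command option fits: unique.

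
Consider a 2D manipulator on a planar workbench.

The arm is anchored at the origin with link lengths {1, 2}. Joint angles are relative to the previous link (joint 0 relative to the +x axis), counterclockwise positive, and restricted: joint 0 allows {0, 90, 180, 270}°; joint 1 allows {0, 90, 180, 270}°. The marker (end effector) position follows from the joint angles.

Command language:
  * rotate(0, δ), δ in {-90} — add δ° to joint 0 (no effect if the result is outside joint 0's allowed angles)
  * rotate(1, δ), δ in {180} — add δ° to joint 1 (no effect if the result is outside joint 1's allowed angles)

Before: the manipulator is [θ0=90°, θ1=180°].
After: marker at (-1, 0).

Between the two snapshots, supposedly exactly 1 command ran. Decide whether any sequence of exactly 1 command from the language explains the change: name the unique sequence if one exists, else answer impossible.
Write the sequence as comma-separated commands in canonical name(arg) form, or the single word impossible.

from: [θ0=90°, θ1=180°]
1. rotate(0, -90) → [θ0=0°, θ1=180°]
all 2 alternatives checked — unique.

rotate(0, -90)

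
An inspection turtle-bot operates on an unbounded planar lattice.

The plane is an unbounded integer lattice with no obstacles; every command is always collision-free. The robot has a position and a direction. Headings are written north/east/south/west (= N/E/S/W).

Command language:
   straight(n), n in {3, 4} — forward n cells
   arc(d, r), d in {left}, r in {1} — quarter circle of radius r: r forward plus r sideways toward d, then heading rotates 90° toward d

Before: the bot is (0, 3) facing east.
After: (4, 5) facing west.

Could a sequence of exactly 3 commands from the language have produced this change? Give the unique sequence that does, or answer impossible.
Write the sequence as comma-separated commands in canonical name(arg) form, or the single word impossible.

straight(4), arc(left, 1), arc(left, 1)

key: order matters: swapping straight(4) and arc(left, 1) lands elsewhere
from: (0, 3) facing east
1. straight(4) → (4, 3) facing east
2. arc(left, 1) → (5, 4) facing north
3. arc(left, 1) → (4, 5) facing west
no rival 3-sequence matches.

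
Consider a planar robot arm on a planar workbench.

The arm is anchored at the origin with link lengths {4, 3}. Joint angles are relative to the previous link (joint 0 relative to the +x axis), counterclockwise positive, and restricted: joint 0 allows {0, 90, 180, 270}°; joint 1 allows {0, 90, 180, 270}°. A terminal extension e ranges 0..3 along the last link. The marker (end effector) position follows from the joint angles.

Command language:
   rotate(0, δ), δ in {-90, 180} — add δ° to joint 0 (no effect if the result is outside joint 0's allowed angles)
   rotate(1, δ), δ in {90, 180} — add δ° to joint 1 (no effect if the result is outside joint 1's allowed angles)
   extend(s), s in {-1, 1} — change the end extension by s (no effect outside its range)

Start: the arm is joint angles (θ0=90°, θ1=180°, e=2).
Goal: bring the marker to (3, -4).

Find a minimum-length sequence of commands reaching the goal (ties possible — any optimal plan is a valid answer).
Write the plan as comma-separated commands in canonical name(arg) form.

start: joint angles (θ0=90°, θ1=180°, e=2)
t=1 rotate(0, 180) ⇒ joint angles (θ0=270°, θ1=180°, e=2)
t=2 extend(-1) ⇒ joint angles (θ0=270°, θ1=180°, e=1)
t=3 extend(-1) ⇒ joint angles (θ0=270°, θ1=180°, e=0)
t=4 rotate(1, 90) ⇒ joint angles (θ0=270°, θ1=270°, e=0)
t=5 rotate(1, 180) ⇒ joint angles (θ0=270°, θ1=90°, e=0)
no 4-step plan works, so 5 is optimal.

rotate(0, 180), extend(-1), extend(-1), rotate(1, 90), rotate(1, 180)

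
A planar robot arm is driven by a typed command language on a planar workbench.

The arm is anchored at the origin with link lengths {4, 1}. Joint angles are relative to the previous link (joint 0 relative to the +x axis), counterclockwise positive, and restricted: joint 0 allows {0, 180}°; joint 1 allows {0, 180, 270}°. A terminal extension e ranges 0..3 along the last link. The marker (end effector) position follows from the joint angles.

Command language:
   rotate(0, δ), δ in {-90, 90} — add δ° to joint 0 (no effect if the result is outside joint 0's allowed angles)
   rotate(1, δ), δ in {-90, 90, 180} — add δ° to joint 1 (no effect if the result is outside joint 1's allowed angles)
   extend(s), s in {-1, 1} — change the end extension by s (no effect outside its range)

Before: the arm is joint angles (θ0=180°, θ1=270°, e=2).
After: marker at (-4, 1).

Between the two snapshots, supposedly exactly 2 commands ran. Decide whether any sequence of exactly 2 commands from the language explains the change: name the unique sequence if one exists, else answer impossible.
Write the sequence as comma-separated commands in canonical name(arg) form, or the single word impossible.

extend(-1), extend(-1)

initial: joint angles (θ0=180°, θ1=270°, e=2)
step 1 (extend(-1)): joint angles (θ0=180°, θ1=270°, e=1)
step 2 (extend(-1)): joint angles (θ0=180°, θ1=270°, e=0)
all 49 alternatives checked — unique.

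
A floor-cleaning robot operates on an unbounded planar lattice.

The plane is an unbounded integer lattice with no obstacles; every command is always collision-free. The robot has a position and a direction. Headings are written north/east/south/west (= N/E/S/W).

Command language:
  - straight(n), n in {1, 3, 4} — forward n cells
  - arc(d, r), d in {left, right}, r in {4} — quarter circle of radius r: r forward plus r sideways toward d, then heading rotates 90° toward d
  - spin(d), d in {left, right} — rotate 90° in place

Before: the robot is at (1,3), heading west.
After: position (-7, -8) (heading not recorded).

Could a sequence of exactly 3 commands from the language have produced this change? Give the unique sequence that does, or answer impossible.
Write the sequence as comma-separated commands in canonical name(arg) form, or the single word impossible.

key: running arc(right, 4) before arc(left, 4) would end elsewhere — order is forced
from: at (1,3), heading west
1. arc(left, 4) → at (-3,-1), heading south
2. straight(3) → at (-3,-4), heading south
3. arc(right, 4) → at (-7,-8), heading west
no rival 3-sequence matches.

arc(left, 4), straight(3), arc(right, 4)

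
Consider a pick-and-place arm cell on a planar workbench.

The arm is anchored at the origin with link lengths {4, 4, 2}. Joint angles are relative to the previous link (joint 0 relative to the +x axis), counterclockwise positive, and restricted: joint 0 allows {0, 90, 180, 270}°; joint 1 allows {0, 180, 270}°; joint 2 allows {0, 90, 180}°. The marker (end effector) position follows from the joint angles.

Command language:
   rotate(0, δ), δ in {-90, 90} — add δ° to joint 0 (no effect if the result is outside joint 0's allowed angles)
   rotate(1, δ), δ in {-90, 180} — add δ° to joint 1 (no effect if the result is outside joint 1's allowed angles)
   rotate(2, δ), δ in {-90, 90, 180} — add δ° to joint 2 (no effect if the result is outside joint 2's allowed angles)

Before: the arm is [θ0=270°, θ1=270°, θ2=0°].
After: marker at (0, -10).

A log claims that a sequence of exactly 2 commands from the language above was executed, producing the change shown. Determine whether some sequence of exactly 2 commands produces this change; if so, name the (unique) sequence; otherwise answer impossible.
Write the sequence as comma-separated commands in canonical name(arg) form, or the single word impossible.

key: running rotate(1, 180) before rotate(1, -90) would end elsewhere — order is forced
begin: [θ0=270°, θ1=270°, θ2=0°]
[1] after rotate(1, -90): [θ0=270°, θ1=180°, θ2=0°]
[2] after rotate(1, 180): [θ0=270°, θ1=0°, θ2=0°]
all 49 alternatives checked — unique.

rotate(1, -90), rotate(1, 180)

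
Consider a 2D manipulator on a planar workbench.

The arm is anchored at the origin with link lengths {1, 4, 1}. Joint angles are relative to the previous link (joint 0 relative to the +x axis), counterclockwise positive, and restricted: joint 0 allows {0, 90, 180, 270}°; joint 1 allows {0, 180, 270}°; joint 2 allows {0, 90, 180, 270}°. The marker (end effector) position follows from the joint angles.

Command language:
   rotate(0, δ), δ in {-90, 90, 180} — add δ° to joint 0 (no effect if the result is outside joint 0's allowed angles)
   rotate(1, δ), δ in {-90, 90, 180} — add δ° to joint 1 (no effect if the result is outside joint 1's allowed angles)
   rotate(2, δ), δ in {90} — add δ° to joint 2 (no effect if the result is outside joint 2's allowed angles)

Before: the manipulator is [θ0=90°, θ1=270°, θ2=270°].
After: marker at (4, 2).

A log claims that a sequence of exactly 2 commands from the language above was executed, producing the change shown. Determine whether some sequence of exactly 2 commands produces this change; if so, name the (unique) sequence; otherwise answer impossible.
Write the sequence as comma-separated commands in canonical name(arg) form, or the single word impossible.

rotate(2, 90), rotate(2, 90)

start: [θ0=90°, θ1=270°, θ2=270°]
step 1 (rotate(2, 90)): [θ0=90°, θ1=270°, θ2=0°]
step 2 (rotate(2, 90)): [θ0=90°, θ1=270°, θ2=90°]
no other 2-command option fits: unique.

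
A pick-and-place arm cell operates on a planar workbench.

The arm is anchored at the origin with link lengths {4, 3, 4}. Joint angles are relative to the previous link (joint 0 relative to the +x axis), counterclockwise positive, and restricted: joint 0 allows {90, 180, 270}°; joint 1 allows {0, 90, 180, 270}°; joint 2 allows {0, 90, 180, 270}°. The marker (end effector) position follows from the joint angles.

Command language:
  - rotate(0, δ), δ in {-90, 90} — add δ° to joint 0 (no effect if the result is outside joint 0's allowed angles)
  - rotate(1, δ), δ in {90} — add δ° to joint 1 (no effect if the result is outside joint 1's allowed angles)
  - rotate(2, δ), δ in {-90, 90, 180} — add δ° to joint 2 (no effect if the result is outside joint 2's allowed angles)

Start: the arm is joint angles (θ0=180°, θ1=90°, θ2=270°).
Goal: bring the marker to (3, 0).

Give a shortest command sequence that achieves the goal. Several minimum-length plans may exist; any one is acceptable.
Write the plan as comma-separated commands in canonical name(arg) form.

t0: joint angles (θ0=180°, θ1=90°, θ2=270°)
[1] after rotate(0, 90): joint angles (θ0=270°, θ1=90°, θ2=270°)
[2] after rotate(2, 180): joint angles (θ0=270°, θ1=90°, θ2=90°)
minimal: 2 command(s), checked below 2.

rotate(0, 90), rotate(2, 180)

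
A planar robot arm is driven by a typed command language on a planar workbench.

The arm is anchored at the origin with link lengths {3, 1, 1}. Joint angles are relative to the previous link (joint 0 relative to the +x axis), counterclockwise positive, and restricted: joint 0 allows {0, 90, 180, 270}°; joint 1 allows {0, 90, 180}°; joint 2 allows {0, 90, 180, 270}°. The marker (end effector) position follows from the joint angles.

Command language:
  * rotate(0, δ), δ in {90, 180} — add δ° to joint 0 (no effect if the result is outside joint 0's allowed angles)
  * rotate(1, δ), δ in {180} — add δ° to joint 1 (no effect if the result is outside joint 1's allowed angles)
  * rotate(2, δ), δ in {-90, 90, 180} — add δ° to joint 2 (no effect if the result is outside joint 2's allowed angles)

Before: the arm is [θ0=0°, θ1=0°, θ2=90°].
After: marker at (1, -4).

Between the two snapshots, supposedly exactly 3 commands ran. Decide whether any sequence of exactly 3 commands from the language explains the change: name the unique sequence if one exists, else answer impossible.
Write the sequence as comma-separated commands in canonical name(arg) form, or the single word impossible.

rotate(0, 90), rotate(0, 90), rotate(0, 90)

from: [θ0=0°, θ1=0°, θ2=90°]
step 1 (rotate(0, 90)): [θ0=90°, θ1=0°, θ2=90°]
step 2 (rotate(0, 90)): [θ0=180°, θ1=0°, θ2=90°]
step 3 (rotate(0, 90)): [θ0=270°, θ1=0°, θ2=90°]
uniquely the one of 216 3-step routes that fits.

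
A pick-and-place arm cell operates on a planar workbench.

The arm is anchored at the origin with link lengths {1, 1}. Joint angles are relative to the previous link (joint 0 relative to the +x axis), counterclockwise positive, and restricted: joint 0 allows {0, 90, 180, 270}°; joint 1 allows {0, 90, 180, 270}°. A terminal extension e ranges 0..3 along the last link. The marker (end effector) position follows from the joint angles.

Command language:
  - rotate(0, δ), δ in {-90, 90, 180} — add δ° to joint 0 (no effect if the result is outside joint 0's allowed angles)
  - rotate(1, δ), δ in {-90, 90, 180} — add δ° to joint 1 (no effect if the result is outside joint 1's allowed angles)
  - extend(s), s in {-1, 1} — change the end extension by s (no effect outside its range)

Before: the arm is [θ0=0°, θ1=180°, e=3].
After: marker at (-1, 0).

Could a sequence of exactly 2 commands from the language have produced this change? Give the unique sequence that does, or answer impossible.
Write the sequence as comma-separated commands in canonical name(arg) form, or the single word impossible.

extend(-1), extend(-1)

begin: [θ0=0°, θ1=180°, e=3]
[1] after extend(-1): [θ0=0°, θ1=180°, e=2]
[2] after extend(-1): [θ0=0°, θ1=180°, e=1]
no other 2-command option fits: unique.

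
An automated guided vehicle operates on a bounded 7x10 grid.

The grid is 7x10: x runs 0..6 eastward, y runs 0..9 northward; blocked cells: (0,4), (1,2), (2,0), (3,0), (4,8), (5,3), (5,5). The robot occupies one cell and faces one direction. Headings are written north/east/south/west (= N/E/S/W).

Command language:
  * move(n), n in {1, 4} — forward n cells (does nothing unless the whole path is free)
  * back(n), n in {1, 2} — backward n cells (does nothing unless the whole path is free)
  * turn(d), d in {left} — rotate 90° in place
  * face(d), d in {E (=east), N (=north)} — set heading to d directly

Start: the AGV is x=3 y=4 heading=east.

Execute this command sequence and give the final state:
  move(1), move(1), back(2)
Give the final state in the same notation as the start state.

x=3 y=4 heading=east

begin: x=3 y=4 heading=east
t=1 move(1) ⇒ x=4 y=4 heading=east
t=2 move(1) ⇒ x=5 y=4 heading=east
t=3 back(2) ⇒ x=3 y=4 heading=east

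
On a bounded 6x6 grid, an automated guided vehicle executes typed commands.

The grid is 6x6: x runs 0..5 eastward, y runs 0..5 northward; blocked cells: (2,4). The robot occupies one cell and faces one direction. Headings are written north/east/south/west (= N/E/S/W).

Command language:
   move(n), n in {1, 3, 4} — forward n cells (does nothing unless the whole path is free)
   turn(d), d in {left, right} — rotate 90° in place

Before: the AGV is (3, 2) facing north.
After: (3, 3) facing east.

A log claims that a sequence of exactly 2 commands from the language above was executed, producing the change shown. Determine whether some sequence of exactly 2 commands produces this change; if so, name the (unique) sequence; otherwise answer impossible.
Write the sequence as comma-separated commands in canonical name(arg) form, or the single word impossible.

key: running turn(right) before move(1) would end elsewhere — order is forced
begin: (3, 2) facing north
[1] after move(1): (3, 3) facing north
[2] after turn(right): (3, 3) facing east
no other 2-command option fits: unique.

move(1), turn(right)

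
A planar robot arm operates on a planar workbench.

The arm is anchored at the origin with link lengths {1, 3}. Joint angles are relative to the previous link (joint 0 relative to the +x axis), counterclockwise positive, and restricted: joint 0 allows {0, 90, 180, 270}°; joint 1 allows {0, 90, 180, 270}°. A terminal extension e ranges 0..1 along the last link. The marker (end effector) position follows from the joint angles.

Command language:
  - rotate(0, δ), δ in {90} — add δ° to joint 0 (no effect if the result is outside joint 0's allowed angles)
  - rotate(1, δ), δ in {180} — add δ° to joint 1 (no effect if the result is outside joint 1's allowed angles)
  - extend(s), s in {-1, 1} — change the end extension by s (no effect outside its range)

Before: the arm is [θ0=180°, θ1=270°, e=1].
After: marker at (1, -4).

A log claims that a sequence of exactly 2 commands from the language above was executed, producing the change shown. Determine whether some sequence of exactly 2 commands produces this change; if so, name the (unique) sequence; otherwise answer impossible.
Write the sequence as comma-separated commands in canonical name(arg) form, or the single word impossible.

t0: [θ0=180°, θ1=270°, e=1]
step 1 (rotate(0, 90)): [θ0=270°, θ1=270°, e=1]
step 2 (rotate(0, 90)): [θ0=0°, θ1=270°, e=1]
no rival 2-sequence matches.

rotate(0, 90), rotate(0, 90)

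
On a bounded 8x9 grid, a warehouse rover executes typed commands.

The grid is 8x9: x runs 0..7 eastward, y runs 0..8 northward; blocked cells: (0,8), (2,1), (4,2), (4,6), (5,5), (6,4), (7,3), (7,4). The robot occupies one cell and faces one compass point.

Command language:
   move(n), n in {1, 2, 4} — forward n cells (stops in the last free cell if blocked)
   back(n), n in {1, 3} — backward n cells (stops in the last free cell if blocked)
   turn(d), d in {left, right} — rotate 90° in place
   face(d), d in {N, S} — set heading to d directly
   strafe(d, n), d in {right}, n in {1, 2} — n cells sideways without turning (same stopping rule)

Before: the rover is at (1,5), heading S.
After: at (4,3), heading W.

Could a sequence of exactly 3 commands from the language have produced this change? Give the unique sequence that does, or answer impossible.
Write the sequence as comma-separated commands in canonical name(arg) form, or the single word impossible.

move(2), turn(right), back(3)

key: position moved to (4,3) AND the heading swung to W — translation plus rotation needed
begin: at (1,5), heading S
t=1 move(2) ⇒ at (1,3), heading S
t=2 turn(right) ⇒ at (1,3), heading W
t=3 back(3) ⇒ at (4,3), heading W
uniquely the one of 1331 3-step routes that fits.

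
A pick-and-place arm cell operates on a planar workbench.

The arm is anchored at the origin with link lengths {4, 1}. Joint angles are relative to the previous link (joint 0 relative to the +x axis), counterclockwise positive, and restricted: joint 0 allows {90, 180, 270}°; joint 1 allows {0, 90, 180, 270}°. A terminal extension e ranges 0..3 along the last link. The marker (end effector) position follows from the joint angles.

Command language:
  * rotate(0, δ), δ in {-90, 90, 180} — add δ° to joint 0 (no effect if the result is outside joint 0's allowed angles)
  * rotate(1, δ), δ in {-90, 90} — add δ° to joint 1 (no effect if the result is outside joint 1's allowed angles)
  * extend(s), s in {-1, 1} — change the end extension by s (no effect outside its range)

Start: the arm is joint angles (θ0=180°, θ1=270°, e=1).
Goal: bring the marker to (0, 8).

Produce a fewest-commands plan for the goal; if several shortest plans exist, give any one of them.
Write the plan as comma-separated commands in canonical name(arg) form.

begin: joint angles (θ0=180°, θ1=270°, e=1)
t=1 rotate(1, 90) ⇒ joint angles (θ0=180°, θ1=0°, e=1)
t=2 rotate(0, -90) ⇒ joint angles (θ0=90°, θ1=0°, e=1)
t=3 extend(1) ⇒ joint angles (θ0=90°, θ1=0°, e=2)
t=4 extend(1) ⇒ joint angles (θ0=90°, θ1=0°, e=3)
nothing shorter than 4 reaches the goal.

rotate(1, 90), rotate(0, -90), extend(1), extend(1)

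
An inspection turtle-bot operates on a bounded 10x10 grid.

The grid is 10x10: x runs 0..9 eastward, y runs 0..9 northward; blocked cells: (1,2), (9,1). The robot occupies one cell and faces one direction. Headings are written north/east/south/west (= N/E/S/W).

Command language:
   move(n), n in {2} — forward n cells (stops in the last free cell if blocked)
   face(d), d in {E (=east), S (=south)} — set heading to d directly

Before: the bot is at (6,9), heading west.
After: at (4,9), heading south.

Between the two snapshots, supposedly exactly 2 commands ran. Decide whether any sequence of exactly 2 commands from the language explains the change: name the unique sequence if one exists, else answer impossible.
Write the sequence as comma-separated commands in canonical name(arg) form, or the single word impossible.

move(2), face(S)

key: order matters: swapping move(2) and face(S) lands elsewhere
begin: at (6,9), heading west
[1] after move(2): at (4,9), heading west
[2] after face(S): at (4,9), heading south
all 9 alternatives checked — unique.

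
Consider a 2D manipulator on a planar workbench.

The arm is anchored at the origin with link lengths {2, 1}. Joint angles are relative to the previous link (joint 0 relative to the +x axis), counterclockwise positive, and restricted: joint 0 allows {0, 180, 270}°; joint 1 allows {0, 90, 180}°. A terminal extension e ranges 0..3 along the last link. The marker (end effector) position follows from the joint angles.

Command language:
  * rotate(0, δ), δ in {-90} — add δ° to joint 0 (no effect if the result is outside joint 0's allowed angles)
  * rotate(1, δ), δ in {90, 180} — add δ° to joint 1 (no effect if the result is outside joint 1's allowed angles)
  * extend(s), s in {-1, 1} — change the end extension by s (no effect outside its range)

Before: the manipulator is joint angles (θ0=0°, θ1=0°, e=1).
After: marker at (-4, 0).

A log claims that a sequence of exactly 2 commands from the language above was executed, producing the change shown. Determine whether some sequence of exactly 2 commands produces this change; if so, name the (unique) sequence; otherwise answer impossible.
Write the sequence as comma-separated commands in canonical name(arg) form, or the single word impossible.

from: joint angles (θ0=0°, θ1=0°, e=1)
t=1 rotate(0, -90) ⇒ joint angles (θ0=270°, θ1=0°, e=1)
t=2 rotate(0, -90) ⇒ joint angles (θ0=180°, θ1=0°, e=1)
all 25 alternatives checked — unique.

rotate(0, -90), rotate(0, -90)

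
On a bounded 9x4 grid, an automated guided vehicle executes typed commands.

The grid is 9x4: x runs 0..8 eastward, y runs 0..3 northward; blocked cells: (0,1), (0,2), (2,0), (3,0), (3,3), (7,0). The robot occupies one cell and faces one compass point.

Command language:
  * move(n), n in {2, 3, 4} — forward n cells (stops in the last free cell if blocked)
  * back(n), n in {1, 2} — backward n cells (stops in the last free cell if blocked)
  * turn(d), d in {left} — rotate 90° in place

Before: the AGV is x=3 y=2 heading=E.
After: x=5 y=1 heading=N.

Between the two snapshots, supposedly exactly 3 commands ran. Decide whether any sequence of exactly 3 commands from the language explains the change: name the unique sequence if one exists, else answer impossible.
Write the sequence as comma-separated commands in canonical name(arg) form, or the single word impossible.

move(2), turn(left), back(1)

key: cell and facing (now N) both changed — the 3 commands mix motion and turning
begin: x=3 y=2 heading=E
1. move(2) → x=5 y=2 heading=E
2. turn(left) → x=5 y=2 heading=N
3. back(1) → x=5 y=1 heading=N
no other 3-command option fits: unique.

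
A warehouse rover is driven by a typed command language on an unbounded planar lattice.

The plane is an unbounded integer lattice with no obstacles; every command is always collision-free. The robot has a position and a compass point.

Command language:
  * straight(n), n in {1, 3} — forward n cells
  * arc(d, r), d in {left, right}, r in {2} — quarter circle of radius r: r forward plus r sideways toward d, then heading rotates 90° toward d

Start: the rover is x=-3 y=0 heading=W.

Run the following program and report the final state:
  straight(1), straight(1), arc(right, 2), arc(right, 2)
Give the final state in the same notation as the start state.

x=-5 y=4 heading=E

from: x=-3 y=0 heading=W
t=1 straight(1) ⇒ x=-4 y=0 heading=W
t=2 straight(1) ⇒ x=-5 y=0 heading=W
t=3 arc(right, 2) ⇒ x=-7 y=2 heading=N
t=4 arc(right, 2) ⇒ x=-5 y=4 heading=E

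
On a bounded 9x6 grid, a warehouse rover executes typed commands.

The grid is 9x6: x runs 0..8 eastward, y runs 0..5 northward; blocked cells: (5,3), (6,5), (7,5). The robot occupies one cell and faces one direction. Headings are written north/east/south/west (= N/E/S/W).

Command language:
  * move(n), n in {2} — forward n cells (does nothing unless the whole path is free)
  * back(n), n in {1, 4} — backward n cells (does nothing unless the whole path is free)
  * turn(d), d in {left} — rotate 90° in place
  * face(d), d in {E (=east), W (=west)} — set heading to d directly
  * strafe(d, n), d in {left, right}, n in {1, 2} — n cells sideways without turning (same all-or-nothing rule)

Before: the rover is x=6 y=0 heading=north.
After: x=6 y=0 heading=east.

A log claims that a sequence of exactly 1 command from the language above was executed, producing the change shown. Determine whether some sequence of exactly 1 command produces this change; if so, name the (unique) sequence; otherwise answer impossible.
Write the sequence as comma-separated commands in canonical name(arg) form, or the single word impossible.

face(E)

key: (6,0) unchanged — the single command moves nothing
t0: x=6 y=0 heading=north
step 1 (face(E)): x=6 y=0 heading=east
no other 1-command option fits: unique.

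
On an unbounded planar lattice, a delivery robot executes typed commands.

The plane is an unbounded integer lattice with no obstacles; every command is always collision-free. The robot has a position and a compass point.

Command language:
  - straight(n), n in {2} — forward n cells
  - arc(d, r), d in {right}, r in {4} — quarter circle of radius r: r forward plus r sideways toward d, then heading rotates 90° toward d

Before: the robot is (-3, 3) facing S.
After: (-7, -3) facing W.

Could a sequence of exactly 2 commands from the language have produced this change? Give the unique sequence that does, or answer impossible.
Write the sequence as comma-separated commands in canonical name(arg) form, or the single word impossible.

key: order matters: swapping straight(2) and arc(right, 4) lands elsewhere
from: (-3, 3) facing S
1. straight(2) → (-3, 1) facing S
2. arc(right, 4) → (-7, -3) facing W
all 4 alternatives checked — unique.

straight(2), arc(right, 4)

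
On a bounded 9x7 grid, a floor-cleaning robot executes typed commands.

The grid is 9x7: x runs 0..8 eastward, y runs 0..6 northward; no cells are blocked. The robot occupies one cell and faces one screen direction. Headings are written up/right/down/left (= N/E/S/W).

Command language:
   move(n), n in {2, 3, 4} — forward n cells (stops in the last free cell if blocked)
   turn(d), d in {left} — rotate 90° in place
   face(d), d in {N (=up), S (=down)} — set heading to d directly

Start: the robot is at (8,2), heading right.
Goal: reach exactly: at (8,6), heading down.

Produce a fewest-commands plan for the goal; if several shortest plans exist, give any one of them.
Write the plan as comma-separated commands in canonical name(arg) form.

begin: at (8,2), heading right
step 1 (face(N)): at (8,2), heading up
step 2 (move(4)): at (8,6), heading up
step 3 (face(S)): at (8,6), heading down
no 2-step plan works, so 3 is optimal.

face(N), move(4), face(S)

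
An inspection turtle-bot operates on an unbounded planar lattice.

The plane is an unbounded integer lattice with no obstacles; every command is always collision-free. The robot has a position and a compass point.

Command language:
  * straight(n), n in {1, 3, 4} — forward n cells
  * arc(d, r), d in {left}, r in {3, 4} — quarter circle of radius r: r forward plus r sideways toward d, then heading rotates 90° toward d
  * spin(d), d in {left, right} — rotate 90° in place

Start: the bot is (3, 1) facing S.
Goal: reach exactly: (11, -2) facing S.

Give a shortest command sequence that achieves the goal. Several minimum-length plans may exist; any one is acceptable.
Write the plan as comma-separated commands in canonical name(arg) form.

arc(left, 3), straight(1), straight(4), spin(right)

initial: (3, 1) facing S
1. arc(left, 3) → (6, -2) facing E
2. straight(1) → (7, -2) facing E
3. straight(4) → (11, -2) facing E
4. spin(right) → (11, -2) facing S
nothing shorter than 4 reaches the goal.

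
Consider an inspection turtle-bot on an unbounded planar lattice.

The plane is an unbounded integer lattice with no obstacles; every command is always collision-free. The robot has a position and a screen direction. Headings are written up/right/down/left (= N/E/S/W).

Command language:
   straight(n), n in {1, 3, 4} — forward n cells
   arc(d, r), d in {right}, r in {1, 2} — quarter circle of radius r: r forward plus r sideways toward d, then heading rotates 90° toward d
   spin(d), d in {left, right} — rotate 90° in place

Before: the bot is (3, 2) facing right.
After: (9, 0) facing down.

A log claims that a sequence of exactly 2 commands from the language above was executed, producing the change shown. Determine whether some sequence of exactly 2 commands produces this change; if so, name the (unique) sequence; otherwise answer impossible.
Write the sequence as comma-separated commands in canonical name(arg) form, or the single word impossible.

key: running arc(right, 2) before straight(4) would end elsewhere — order is forced
t0: (3, 2) facing right
step 1 (straight(4)): (7, 2) facing right
step 2 (arc(right, 2)): (9, 0) facing down
all 49 alternatives checked — unique.

straight(4), arc(right, 2)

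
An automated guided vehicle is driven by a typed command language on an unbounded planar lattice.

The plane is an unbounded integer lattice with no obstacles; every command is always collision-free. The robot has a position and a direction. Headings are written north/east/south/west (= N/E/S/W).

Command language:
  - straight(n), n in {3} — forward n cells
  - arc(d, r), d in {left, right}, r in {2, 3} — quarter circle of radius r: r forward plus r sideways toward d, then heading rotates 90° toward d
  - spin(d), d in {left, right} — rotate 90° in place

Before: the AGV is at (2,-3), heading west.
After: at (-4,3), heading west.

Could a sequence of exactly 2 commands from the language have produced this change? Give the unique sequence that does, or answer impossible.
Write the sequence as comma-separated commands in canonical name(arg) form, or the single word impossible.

arc(right, 3), arc(left, 3)

key: still facing W at the end — net rotation zero over 2 steps
start: at (2,-3), heading west
step 1 (arc(right, 3)): at (-1,0), heading north
step 2 (arc(left, 3)): at (-4,3), heading west
uniquely the one of 49 2-step routes that fits.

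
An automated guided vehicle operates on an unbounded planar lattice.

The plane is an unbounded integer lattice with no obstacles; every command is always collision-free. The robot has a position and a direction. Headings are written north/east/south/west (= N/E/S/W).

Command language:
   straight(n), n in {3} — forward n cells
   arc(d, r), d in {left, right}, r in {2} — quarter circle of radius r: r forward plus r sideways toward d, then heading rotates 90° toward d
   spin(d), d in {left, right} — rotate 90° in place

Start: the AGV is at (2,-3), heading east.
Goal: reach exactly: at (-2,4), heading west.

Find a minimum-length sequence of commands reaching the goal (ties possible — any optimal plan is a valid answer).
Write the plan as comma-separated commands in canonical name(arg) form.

start: at (2,-3), heading east
t=1 spin(left) ⇒ at (2,-3), heading north
t=2 arc(left, 2) ⇒ at (0,-1), heading west
t=3 arc(right, 2) ⇒ at (-2,1), heading north
t=4 straight(3) ⇒ at (-2,4), heading north
t=5 spin(left) ⇒ at (-2,4), heading west
shorter routes all fall short; 5 is best.

spin(left), arc(left, 2), arc(right, 2), straight(3), spin(left)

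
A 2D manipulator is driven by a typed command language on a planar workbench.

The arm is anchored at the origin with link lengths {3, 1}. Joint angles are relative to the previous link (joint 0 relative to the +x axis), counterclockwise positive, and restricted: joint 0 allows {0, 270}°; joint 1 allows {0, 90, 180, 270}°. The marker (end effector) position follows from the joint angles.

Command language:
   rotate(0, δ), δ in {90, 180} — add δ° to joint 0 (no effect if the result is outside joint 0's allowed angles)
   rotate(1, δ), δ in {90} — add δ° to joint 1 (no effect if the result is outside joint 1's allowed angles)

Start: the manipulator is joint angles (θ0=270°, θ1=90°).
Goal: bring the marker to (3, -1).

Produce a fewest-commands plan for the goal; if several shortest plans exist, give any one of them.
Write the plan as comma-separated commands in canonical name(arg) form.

from: joint angles (θ0=270°, θ1=90°)
[1] after rotate(0, 90): joint angles (θ0=0°, θ1=90°)
[2] after rotate(1, 90): joint angles (θ0=0°, θ1=180°)
[3] after rotate(1, 90): joint angles (θ0=0°, θ1=270°)
no 2-step plan works, so 3 is optimal.

rotate(0, 90), rotate(1, 90), rotate(1, 90)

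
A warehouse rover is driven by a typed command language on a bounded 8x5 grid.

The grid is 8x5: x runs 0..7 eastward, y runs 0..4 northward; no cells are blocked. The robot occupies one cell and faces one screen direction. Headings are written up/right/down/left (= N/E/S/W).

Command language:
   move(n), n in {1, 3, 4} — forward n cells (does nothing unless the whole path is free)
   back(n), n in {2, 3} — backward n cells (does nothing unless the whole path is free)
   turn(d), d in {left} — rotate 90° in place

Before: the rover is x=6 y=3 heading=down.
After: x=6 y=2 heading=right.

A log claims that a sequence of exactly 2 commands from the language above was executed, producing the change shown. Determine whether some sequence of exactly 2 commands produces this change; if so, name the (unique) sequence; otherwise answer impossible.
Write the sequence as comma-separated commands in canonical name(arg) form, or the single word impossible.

move(1), turn(left)

key: cell and facing (now E) both changed — the 2 commands mix motion and turning
begin: x=6 y=3 heading=down
[1] after move(1): x=6 y=2 heading=down
[2] after turn(left): x=6 y=2 heading=right
all 36 alternatives checked — unique.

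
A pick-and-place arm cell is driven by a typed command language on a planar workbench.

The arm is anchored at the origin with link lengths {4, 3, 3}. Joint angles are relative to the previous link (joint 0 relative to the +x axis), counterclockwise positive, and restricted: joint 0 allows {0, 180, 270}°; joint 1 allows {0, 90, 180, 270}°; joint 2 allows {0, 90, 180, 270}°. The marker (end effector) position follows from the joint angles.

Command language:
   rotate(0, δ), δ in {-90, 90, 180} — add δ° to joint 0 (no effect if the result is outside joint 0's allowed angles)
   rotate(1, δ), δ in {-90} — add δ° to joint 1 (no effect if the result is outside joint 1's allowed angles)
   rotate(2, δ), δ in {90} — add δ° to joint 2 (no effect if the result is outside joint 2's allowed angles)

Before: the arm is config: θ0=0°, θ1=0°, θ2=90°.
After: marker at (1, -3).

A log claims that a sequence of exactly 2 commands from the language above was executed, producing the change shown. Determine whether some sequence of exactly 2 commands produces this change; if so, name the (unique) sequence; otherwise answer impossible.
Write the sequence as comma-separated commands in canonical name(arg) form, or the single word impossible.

from: config: θ0=0°, θ1=0°, θ2=90°
[1] after rotate(1, -90): config: θ0=0°, θ1=270°, θ2=90°
[2] after rotate(1, -90): config: θ0=0°, θ1=180°, θ2=90°
no rival 2-sequence matches.

rotate(1, -90), rotate(1, -90)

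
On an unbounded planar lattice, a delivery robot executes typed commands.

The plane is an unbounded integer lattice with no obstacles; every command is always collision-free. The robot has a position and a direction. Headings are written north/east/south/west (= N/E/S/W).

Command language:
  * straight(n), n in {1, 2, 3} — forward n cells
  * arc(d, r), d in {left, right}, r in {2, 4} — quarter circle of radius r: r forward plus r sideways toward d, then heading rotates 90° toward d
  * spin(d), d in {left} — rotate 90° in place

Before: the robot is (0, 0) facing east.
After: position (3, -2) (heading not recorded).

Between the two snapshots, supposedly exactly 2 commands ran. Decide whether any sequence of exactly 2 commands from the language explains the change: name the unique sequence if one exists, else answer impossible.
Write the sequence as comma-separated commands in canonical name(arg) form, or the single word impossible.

key: order matters: swapping straight(1) and arc(right, 2) lands elsewhere
begin: (0, 0) facing east
[1] after straight(1): (1, 0) facing east
[2] after arc(right, 2): (3, -2) facing south
uniquely the one of 64 2-step routes that fits.

straight(1), arc(right, 2)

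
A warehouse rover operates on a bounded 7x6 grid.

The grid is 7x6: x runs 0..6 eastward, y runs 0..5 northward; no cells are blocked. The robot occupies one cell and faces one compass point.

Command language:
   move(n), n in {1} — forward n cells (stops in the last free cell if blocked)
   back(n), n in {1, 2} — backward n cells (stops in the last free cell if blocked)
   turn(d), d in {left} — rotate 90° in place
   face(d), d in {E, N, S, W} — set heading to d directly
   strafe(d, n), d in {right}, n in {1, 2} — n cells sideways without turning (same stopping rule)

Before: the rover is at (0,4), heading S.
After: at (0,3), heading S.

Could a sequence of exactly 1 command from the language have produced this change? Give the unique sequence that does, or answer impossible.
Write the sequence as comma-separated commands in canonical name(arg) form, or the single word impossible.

key: heading stays S — the single command does not turn
from: at (0,4), heading S
1. move(1) → at (0,3), heading S
no other 1-command option fits: unique.

move(1)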